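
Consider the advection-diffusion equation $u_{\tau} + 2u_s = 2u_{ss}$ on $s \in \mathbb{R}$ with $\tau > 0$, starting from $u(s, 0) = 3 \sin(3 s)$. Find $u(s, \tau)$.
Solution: Change to a moving frame: let $\eta = s - 2\tau$, $\sigma = \tau$ and write $u(s,\tau) = w(\eta,\sigma)$.
By the chain rule $u_{\tau} = w_{\sigma} - 2w_{\eta}$, $u_s = w_{\eta}$, $u_{ss} = w_{\eta\eta}$.
Then $u_{\tau} + 2u_s = w_{\sigma}$: the advection term cancels and the PDE becomes the heat equation $w_{\sigma} = 2w_{\eta\eta}$ on $\eta \in \mathbb{R}$.
Initial data: $w(\eta,0) = u(\eta,0) = 3 \sin(3 \eta)$.
On $\eta \in \mathbb{R}$ each mode satisfies $(\sin(n\eta))'' = -n^2 \sin(n\eta)$, so $e^{-2n^2\sigma} \sin(n\eta)$ solves the heat equation; by superposition $w(\eta,\sigma) = \sum c_n e^{-2n^2\sigma} \sin(n\eta)$.
Reading off the coefficients: $c_3=3$, so $w(\eta,\sigma) = 3 e^{-18 \sigma} \sin(3 \eta)$.
Substituting back $\eta = s - 2\tau$, $\sigma = \tau$: $u(s,\tau) = w(s - 2\tau, \tau)$.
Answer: $u(s, \tau) = -3 e^{-18 \tau} \sin(6 \tau - 3 s)$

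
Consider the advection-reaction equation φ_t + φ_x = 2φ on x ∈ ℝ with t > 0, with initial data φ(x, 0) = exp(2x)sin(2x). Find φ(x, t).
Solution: Substitute φ = exp(2x)u, i.e. u = exp(-2x)φ.
By the product rule, φ_x = exp(2x)(u_x + 2u), φ_t = exp(2x)u_t.
Substituting into the PDE and dividing by exp(2x): u_t + (u_x + 2u) = 2u.
The lower-order terms cancel, leaving the standard advection equation u_t + u_x = 0.
Initial data for u: u(x,0) = exp(-2x)φ(x,0) = sin(2x).
Solve for u:
  By method of characteristics (waves move right with speed 1):
  Along characteristics x - t = const, u is constant, so u(x,t) = f(x - t) with f = u(·, 0).
Hence u(x,t) = -sin(2t - 2x).
Transform back: φ(x,t) = exp(2x)u(x,t).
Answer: φ(x, t) = -exp(2x)sin(2t - 2x)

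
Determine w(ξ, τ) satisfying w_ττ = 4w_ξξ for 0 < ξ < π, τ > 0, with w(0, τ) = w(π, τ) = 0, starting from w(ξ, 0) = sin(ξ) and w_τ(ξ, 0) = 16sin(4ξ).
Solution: Separating variables: w = Σ [A_n cos(ω_n τ) + B_n sin(ω_n τ)] sin(nξ), ω_n = 2n. From ICs (B_n = velocity coefficient / ω_n): A_1=1, B_4=2.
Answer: w(ξ, τ) = sin(ξ)cos(2τ) + 2sin(4ξ)sin(8τ)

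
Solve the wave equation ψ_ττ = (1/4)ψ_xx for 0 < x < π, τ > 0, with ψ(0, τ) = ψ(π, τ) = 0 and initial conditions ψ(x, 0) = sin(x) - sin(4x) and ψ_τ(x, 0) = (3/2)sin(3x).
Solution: Separating variables: ψ = Σ [A_n cos(ω_n τ) + B_n sin(ω_n τ)] sin(nx), ω_n = n/2. From ICs (B_n = velocity coefficient / ω_n): A_1=1, A_4=-1, B_3=1.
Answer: ψ(x, τ) = sin(x)cos(τ/2) + sin(3x)sin(3τ/2) - sin(4x)cos(2τ)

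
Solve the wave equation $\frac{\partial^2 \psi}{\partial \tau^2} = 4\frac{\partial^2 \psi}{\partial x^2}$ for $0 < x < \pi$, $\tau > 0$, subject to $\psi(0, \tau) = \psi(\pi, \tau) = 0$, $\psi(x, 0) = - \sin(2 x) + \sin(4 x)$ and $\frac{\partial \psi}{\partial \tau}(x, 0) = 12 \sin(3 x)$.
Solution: Using separation of variables $\psi = X(x)T(\tau)$:
Eigenfunctions: $\sin(nx)$, $n = 1, 2, 3, \ldots$
General solution: $\psi(x, \tau) = \sum [A_n \cos(2n \tau) + B_n \sin(2n \tau)] \sin(nx)$
From $\psi(x,0) = - \sin(2 x) + \sin(4 x)$: $A_2=-1, A_4=1$. From $\psi_{\tau}(x,0) = 12 \sin(3 x)$, using $\psi_{\tau}(x,0) = \sum \omega_n B_n \sin(nx)$ with $\omega_n = 2n$: $B_3 = 12/6 = 2$.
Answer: $\psi(x, \tau) = 2 \sin(6 \tau) \sin(3 x) -  \sin(2 x) \cos(4 \tau) + \sin(4 x) \cos(8 \tau)$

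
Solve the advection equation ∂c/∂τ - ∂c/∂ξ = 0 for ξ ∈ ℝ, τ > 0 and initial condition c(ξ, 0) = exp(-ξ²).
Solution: By characteristics (dξ/dτ = -1), c(ξ,τ) = f(ξ + τ) with f = c(·, 0).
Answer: c(ξ, τ) = exp(-(ξ + τ)²)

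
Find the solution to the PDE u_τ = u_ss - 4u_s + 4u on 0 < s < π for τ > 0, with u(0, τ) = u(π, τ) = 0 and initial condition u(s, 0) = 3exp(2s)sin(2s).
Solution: Substitute u = exp(2s)w, i.e. w = exp(-2s)u.
By the product rule, u_s = exp(2s)(w_s + 2w), u_ss = exp(2s)(w_ss + 4w_s + 4w), u_τ = exp(2s)w_τ.
Substituting into the PDE and dividing by exp(2s): w_τ = (w_ss + 4w_s + 4w) - 4(w_s + 2w) + 4w.
The lower-order terms cancel, leaving the standard heat equation w_τ = w_ss.
Initial data for w: w(s,0) = exp(-2s)u(s,0) = 3sin(2s). The boundary conditions carry over: w(0,τ) = w(π,τ) = 0.
Solve for w:
  Using separation of variables w = X(s)T(τ):
  Eigenfunctions: sin(ns), n = 1, 2, 3, ...
  General solution: w(s, τ) = Σ c_n sin(ns) exp(-n² τ)
  Matching w(s,0) = 3sin(2s) term by term: c_2=3.
Hence w(s,τ) = 3exp(-4τ)sin(2s).
Transform back: u(s,τ) = exp(2s)w(s,τ).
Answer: u(s, τ) = 3exp(2s)exp(-4τ)sin(2s)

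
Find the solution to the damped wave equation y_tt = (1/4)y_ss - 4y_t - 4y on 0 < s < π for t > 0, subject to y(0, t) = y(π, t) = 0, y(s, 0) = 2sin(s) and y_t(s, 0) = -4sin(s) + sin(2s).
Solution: Substitute y = exp(-2t)u, i.e. u = exp(2t)y.
By the product rule, y_t = exp(-2t)(u_t - 2u), y_tt = exp(-2t)(u_tt - 4u_t + 4u), y_ss = exp(-2t)u_ss.
Substituting into the PDE and dividing by exp(-2t): u_tt - 4u_t + 4u = (1/4)u_ss - 4(u_t - 2u) - 4u.
The lower-order terms cancel, leaving the standard wave equation u_tt = (1/4)u_ss.
Initial data for u: u(s,0) = y(s,0) = 2sin(s); u_t(s,0) = y_t(s,0) + 2y(s,0) = sin(2s). The boundary conditions carry over: u(0,t) = u(π,t) = 0.
Solve for u:
  Using separation of variables u = X(s)T(t):
  Eigenfunctions: sin(ns), n = 1, 2, 3, ...
  General solution: u(s, t) = Σ [A_n cos(n t/2) + B_n sin(n t/2)] sin(ns)
  From u(s,0) = 2sin(s): A_1=2. From u_t(s,0) = sin(2s), using u_t(s,0) = Σ ω_n B_n sin(ns) with ω_n = n/2: B_2 = 1/1 = 1.
Hence u(s,t) = 2sin(s)cos(t/2) + sin(2s)sin(t).
Transform back: y(s,t) = exp(-2t)u(s,t).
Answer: y(s, t) = 2exp(-2t)sin(s)cos(t/2) + exp(-2t)sin(2s)sin(t)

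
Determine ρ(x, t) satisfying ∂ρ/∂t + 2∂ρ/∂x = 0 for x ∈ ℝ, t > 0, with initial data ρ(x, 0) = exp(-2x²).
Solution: By characteristics (dx/dt = 2), ρ(x,t) = f(x - 2t) with f = ρ(·, 0).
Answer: ρ(x, t) = exp(-2(-2t + x)²)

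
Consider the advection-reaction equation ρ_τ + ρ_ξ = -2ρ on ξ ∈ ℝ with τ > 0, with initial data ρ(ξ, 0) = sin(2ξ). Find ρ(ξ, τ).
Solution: Substitute ρ = exp(-2τ)u, i.e. u = exp(2τ)ρ.
By the product rule, ρ_τ = exp(-2τ)(u_τ - 2u), ρ_ξ = exp(-2τ)u_ξ.
Substituting into the PDE and dividing by exp(-2τ): u_τ - 2u + u_ξ = -2u.
The lower-order terms cancel, leaving the standard advection equation u_τ + u_ξ = 0.
Initial data for u: u(ξ,0) = ρ(ξ,0) = sin(2ξ).
Solve for u:
  By method of characteristics (waves move right with speed 1):
  Along characteristics ξ - τ = const, u is constant, so u(ξ,τ) = f(ξ - τ) with f = u(·, 0).
Hence u(ξ,τ) = sin(2ξ - 2τ).
Transform back: ρ(ξ,τ) = exp(-2τ)u(ξ,τ).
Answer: ρ(ξ, τ) = exp(-2τ)sin(2ξ - 2τ)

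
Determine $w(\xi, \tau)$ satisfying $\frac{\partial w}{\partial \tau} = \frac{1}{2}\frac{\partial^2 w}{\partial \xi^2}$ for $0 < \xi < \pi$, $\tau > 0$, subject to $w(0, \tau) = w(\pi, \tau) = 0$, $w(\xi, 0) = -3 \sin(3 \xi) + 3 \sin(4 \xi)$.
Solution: Using separation of variables $w = X(\xi)T(\tau)$:
Eigenfunctions: $\sin(n\xi)$, $n = 1, 2, 3, \ldots$
General solution: $w(\xi, \tau) = \sum c_n \sin(n\xi) e^{-n^2 \tau/2}$
Matching $w(\xi,0) = -3 \sin(3 \xi) + 3 \sin(4 \xi)$ term by term: $c_3=-3, c_4=3$.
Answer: $w(\xi, \tau) = 3 e^{-8 \tau} \sin(4 \xi) - 3 e^{-9 \tau/2} \sin(3 \xi)$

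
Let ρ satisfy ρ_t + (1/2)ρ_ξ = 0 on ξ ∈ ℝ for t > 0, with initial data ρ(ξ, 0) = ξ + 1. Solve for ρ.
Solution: By method of characteristics (waves move right with speed 1/2):
Along characteristics ξ - (1/2)t = const, ρ is constant, so ρ(ξ,t) = f(ξ - (1/2)t) with f = ρ(·, 0).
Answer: ρ(ξ, t) = -(1/2)t + ξ + 1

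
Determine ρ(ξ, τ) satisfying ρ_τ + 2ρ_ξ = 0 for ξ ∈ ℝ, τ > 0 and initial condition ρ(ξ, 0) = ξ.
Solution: By characteristics (dξ/dτ = 2), ρ(ξ,τ) = f(ξ - 2τ) with f = ρ(·, 0).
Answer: ρ(ξ, τ) = ξ - 2τ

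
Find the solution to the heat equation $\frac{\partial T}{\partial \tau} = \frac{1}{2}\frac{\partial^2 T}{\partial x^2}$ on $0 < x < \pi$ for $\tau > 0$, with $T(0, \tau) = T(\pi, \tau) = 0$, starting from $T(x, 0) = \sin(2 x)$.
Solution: Using separation of variables $T = X(x)G(\tau)$:
Eigenfunctions: $\sin(nx)$, $n = 1, 2, 3, \ldots$
General solution: $T(x, \tau) = \sum c_n \sin(nx) e^{-n^2 \tau/2}$
Matching $T(x,0) = \sin(2 x)$ term by term: $c_2=1$.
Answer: $T(x, \tau) = e^{-2 \tau} \sin(2 x)$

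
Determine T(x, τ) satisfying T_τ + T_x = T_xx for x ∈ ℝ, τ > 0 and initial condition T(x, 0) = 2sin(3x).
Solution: Change to a moving frame: let η = x - τ, σ = τ and write T(x,τ) = u(η,σ).
By the chain rule T_τ = u_σ - u_η, T_x = u_η, T_xx = u_ηη.
Then T_τ + T_x = u_σ: the advection term cancels and the PDE becomes the heat equation u_σ = u_ηη on η ∈ ℝ.
Initial data: u(η,0) = T(η,0) = 2sin(3η).
On η ∈ ℝ each mode satisfies (sin(nη))″ = -n² sin(nη), so exp(-n²σ) sin(nη) solves the heat equation; by superposition u(η,σ) = Σ c_n exp(-n²σ) sin(nη).
Reading off the coefficients: c_3=2, so u(η,σ) = 2exp(-9σ)sin(3η).
Substituting back η = x - τ, σ = τ: T(x,τ) = u(x - τ, τ).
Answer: T(x, τ) = 2exp(-9τ)sin(3x - 3τ)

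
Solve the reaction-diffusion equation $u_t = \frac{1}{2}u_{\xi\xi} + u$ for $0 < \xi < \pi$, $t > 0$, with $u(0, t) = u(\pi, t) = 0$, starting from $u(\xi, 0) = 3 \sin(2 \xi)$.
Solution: Substitute $u = e^{t}w$, i.e. $w = e^{-t}u$.
By the product rule, $u_t = e^{t}(w_t + w)$, $u_{\xi\xi} = e^{t}w_{\xi\xi}$.
Substituting into the PDE and dividing by $e^{t}$: $w_t + w = \frac{1}{2}w_{\xi\xi} + w$.
The lower-order terms cancel, leaving the standard heat equation $w_t = \frac{1}{2}w_{\xi\xi}$.
Initial data for $w$: $w(\xi,0) = u(\xi,0) = 3 \sin(2 \xi)$. The boundary conditions carry over: $w(0,t) = w(\pi,t) = 0$.
Solve for $w$:
  Using separation of variables $w = X(\xi)T(t)$:
  Eigenfunctions: $\sin(n\xi)$, $n = 1, 2, 3, \ldots$
  General solution: $w(\xi, t) = \sum c_n \sin(n\xi) e^{-n^2 t/2}$
  Matching $w(\xi,0) = 3 \sin(2 \xi)$ term by term: $c_2=3$.
Hence $w(\xi,t) = 3 e^{-2 t} \sin(2 \xi)$.
Transform back: $u(\xi,t) = e^{t}w(\xi,t)$.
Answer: $u(\xi, t) = 3 e^{-t} \sin(2 \xi)$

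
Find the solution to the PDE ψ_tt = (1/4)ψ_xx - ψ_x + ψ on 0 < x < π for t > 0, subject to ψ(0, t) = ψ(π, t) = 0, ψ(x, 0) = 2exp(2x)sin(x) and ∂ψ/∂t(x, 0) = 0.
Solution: Substitute ψ = exp(2x)u, i.e. u = exp(-2x)ψ.
By the product rule, ψ_x = exp(2x)(u_x + 2u), ψ_xx = exp(2x)(u_xx + 4u_x + 4u), ψ_tt = exp(2x)u_tt.
Substituting into the PDE and dividing by exp(2x): u_tt = (1/4)(u_xx + 4u_x + 4u) - (u_x + 2u) + u.
The lower-order terms cancel, leaving the standard wave equation u_tt = (1/4)u_xx.
Initial data for u: u(x,0) = exp(-2x)ψ(x,0) = 2sin(x); u_t(x,0) = exp(-2x)ψ_t(x,0) = 0. The boundary conditions carry over: u(0,t) = u(π,t) = 0.
Solve for u:
  Using separation of variables u = X(x)T(t):
  Eigenfunctions: sin(nx), n = 1, 2, 3, ...
  General solution: u(x, t) = Σ [A_n cos(n t/2) + B_n sin(n t/2)] sin(nx)
  From u(x,0) = 2sin(x): A_1=2. From u_t(x,0) = 0: all B_n = 0.
Hence u(x,t) = 2sin(x)cos(t/2).
Transform back: ψ(x,t) = exp(2x)u(x,t).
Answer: ψ(x, t) = 2exp(2x)sin(x)cos(t/2)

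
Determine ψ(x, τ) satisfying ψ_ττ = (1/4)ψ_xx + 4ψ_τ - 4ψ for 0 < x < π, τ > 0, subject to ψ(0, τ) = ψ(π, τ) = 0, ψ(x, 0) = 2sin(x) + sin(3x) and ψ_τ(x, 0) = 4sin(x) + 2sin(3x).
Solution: Substitute ψ = exp(2τ)u.
Then ψ_τ = exp(2τ)(u_τ + 2u), ψ_ττ = exp(2τ)(u_ττ + 4u_τ + 4u), ψ_xx = exp(2τ)u_xx; substituting and dividing by exp(2τ), the lower-order terms cancel: u_ττ = (1/4)u_xx (standard wave equation).
Data for u: u(x,0) = ψ(x,0) = 2sin(x) + sin(3x); u_τ(x,0) = ψ_τ(x,0) - 2ψ(x,0) = 0. The boundary conditions carry over: u(0,τ) = u(π,τ) = 0.
Separating variables: u = Σ [A_n cos(ω_n τ) + B_n sin(ω_n τ)] sin(nx), ω_n = n/2. From ICs: A_1=2, A_3=1.
So u(x,τ) = 2sin(x)cos(τ/2) + sin(3x)cos(3τ/2), and ψ(x,τ) = exp(2τ)u(x,τ).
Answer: ψ(x, τ) = 2exp(2τ)sin(x)cos(τ/2) + exp(2τ)sin(3x)cos(3τ/2)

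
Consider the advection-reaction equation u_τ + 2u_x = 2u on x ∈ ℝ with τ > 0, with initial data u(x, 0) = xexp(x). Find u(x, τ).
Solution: Substitute u = exp(x)w, i.e. w = exp(-x)u.
By the product rule, u_x = exp(x)(w_x + w), u_τ = exp(x)w_τ.
Substituting into the PDE and dividing by exp(x): w_τ + 2(w_x + w) = 2w.
The lower-order terms cancel, leaving the standard advection equation w_τ + 2w_x = 0.
Initial data for w: w(x,0) = exp(-x)u(x,0) = x.
Solve for w:
  By method of characteristics (waves move right with speed 2):
  Along characteristics x - 2τ = const, w is constant, so w(x,τ) = f(x - 2τ) with f = w(·, 0).
Hence w(x,τ) = x - 2τ.
Transform back: u(x,τ) = exp(x)w(x,τ).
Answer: u(x, τ) = xexp(x) - 2τexp(x)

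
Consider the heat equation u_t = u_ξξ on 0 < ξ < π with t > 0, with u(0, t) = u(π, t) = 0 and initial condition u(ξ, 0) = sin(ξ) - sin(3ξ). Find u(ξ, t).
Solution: Separating variables: u = Σ c_n exp(-n²t) sin(nξ). From u(ξ,0) = sin(ξ) - sin(3ξ): c_1=1, c_3=-1.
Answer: u(ξ, t) = exp(-t)sin(ξ) - exp(-9t)sin(3ξ)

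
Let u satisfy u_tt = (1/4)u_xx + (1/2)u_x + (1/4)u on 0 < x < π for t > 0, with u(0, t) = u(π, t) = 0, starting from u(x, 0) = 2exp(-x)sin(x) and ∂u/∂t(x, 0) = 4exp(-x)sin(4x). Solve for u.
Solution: Substitute u = exp(-x)w.
Then u_x = exp(-x)(w_x - w), u_xx = exp(-x)(w_xx - 2w_x + w), u_tt = exp(-x)w_tt; substituting and dividing by exp(-x), the lower-order terms cancel: w_tt = (1/4)w_xx (standard wave equation).
Data for w: w(x,0) = exp(x)u(x,0) = 2sin(x); w_t(x,0) = exp(x)u_t(x,0) = 4sin(4x). The boundary conditions carry over: w(0,t) = w(π,t) = 0.
Separating variables: w = Σ [A_n cos(ω_n t) + B_n sin(ω_n t)] sin(nx), ω_n = n/2. From ICs (B_n = velocity coefficient / ω_n): A_1=2, B_4=2.
So w(x,t) = 2sin(2t)sin(4x) + 2sin(x)cos(t/2), and u(x,t) = exp(-x)w(x,t).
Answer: u(x, t) = 2exp(-x)sin(2t)sin(4x) + 2exp(-x)sin(x)cos(t/2)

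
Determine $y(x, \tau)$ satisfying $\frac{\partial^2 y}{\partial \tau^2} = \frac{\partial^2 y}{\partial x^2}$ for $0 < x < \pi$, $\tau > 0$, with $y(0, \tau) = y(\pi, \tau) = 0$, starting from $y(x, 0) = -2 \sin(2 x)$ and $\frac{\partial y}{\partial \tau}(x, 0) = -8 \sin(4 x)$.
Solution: Using separation of variables $y = X(x)T(\tau)$:
Eigenfunctions: $\sin(nx)$, $n = 1, 2, 3, \ldots$
General solution: $y(x, \tau) = \sum [A_n \cos(n \tau) + B_n \sin(n \tau)] \sin(nx)$
From $y(x,0) = -2 \sin(2 x)$: $A_2=-2$. From $y_{\tau}(x,0) = -8 \sin(4 x)$, using $y_{\tau}(x,0) = \sum \omega_n B_n \sin(nx)$ with $\omega_n = n$: $B_4 = (-8)/4 = -2$.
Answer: $y(x, \tau) = -2 \sin(4 \tau) \sin(4 x) - 2 \sin(2 x) \cos(2 \tau)$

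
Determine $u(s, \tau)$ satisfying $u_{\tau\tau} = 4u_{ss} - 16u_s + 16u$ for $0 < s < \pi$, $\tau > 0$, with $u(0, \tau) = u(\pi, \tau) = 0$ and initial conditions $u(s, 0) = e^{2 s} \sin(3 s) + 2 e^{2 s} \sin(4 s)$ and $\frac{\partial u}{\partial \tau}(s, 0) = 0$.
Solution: Substitute $u = e^{2s}w$, i.e. $w = e^{-2s}u$.
By the product rule, $u_s = e^{2s}(w_s + 2w)$, $u_{ss} = e^{2s}(w_{ss} + 4w_s + 4w)$, $u_{\tau\tau} = e^{2s}w_{\tau\tau}$.
Substituting into the PDE and dividing by $e^{2s}$: $w_{\tau\tau} = 4(w_{ss} + 4w_s + 4w) - 16(w_s + 2w) + 16w$.
The lower-order terms cancel, leaving the standard wave equation $w_{\tau\tau} = 4w_{ss}$.
Initial data for $w$: $w(s,0) = e^{-2s}u(s,0) = \sin(3 s) + 2 \sin(4 s)$; $w_{\tau}(s,0) = e^{-2s}u_{\tau}(s,0) = 0$. The boundary conditions carry over: $w(0,\tau) = w(\pi,\tau) = 0$.
Solve for $w$:
  Using separation of variables $w = X(s)T(\tau)$:
  Eigenfunctions: $\sin(ns)$, $n = 1, 2, 3, \ldots$
  General solution: $w(s, \tau) = \sum [A_n \cos(2n \tau) + B_n \sin(2n \tau)] \sin(ns)$
  From $w(s,0) = \sin(3 s) + 2 \sin(4 s)$: $A_3=1, A_4=2$. From $w_{\tau}(s,0) = 0$: all $B_n = 0$.
Hence $w(s,\tau) = \sin(3 s) \cos(6 \tau) + 2 \sin(4 s) \cos(8 \tau)$.
Transform back: $u(s,\tau) = e^{2s}w(s,\tau)$.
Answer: $u(s, \tau) = e^{2 s} \sin(3 s) \cos(6 \tau) + 2 e^{2 s} \sin(4 s) \cos(8 \tau)$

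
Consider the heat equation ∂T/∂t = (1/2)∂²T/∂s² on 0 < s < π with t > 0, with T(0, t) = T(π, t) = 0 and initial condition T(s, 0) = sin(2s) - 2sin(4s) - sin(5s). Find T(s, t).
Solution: Separating variables: T = Σ c_n exp(-n²t/2) sin(ns). From T(s,0) = sin(2s) - 2sin(4s) - sin(5s): c_2=1, c_4=-2, c_5=-1.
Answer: T(s, t) = exp(-2t)sin(2s) - 2exp(-8t)sin(4s) - exp(-25t/2)sin(5s)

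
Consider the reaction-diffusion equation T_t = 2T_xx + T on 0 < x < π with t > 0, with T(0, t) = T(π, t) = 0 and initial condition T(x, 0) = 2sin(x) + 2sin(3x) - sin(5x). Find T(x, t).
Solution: Substitute T = exp(t)u, i.e. u = exp(-t)T.
By the product rule, T_t = exp(t)(u_t + u), T_xx = exp(t)u_xx.
Substituting into the PDE and dividing by exp(t): u_t + u = 2u_xx + u.
The lower-order terms cancel, leaving the standard heat equation u_t = 2u_xx.
Initial data for u: u(x,0) = T(x,0) = 2sin(x) + 2sin(3x) - sin(5x). The boundary conditions carry over: u(0,t) = u(π,t) = 0.
Solve for u:
  Using separation of variables u = X(x)G(t):
  Eigenfunctions: sin(nx), n = 1, 2, 3, ...
  General solution: u(x, t) = Σ c_n sin(nx) exp(-2n² t)
  Matching u(x,0) = 2sin(x) + 2sin(3x) - sin(5x) term by term: c_1=2, c_3=2, c_5=-1.
Hence u(x,t) = 2exp(-2t)sin(x) + 2exp(-18t)sin(3x) - exp(-50t)sin(5x).
Transform back: T(x,t) = exp(t)u(x,t).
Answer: T(x, t) = 2exp(-t)sin(x) + 2exp(-17t)sin(3x) - exp(-49t)sin(5x)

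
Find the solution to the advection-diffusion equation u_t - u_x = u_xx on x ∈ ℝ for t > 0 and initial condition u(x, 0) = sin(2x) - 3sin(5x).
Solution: Moving frame: η = x + t, σ = t, u = w(η,σ), so u_t = w_σ + w_η and u_xx = w_ηη.
Hence u_t - u_x = w_σ and the PDE becomes the heat equation w_σ = w_ηη on η ∈ ℝ.
Initial data: w(η,0) = u(η,0) = sin(2η) - 3sin(5η). Each mode sin(nη) decays as exp(-n²σ) on ℝ, so w(η,σ) = Σ c_n exp(-n²σ) sin(nη) with c_2=1, c_5=-3: w(η,σ) = exp(-4σ)sin(2η) - 3exp(-25σ)sin(5η).
Substituting back: u(x,t) = w(x + t, t).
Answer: u(x, t) = exp(-4t)sin(2t + 2x) - 3exp(-25t)sin(5t + 5x)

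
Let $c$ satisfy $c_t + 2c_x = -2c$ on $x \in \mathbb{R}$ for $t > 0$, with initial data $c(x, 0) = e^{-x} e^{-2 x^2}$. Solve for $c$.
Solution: Substitute $c = e^{-x}u$.
Then $c_x = e^{-x}(u_x - u)$, $c_t = e^{-x}u_t$; substituting and dividing by $e^{-x}$, the lower-order terms cancel: $u_t + 2u_x = 0$ (standard advection equation).
Data for $u$: $u(x,0) = e^{x}c(x,0) = e^{-2 x^2}$.
By characteristics ($dx/dt = 2$), $u(x,t) = f(x - 2t)$ with $f = u( \cdot , 0)$.
So $u(x,t) = e^{-2 (-2 t + x)^2}$, and $c(x,t) = e^{-x}u(x,t)$.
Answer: $c(x, t) = e^{-x} e^{-2 (-2 t + x)^2}$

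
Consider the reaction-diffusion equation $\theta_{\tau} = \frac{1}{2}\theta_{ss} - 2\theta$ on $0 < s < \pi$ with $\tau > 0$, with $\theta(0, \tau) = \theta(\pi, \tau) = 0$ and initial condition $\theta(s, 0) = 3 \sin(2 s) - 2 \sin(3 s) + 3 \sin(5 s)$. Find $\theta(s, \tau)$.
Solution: Substitute $\theta = e^{-2\tau}u$, i.e. $u = e^{2\tau}\theta$.
By the product rule, $\theta_{\tau} = e^{-2\tau}(u_{\tau} - 2u)$, $\theta_{ss} = e^{-2\tau}u_{ss}$.
Substituting into the PDE and dividing by $e^{-2\tau}$: $u_{\tau} - 2u = \frac{1}{2}u_{ss} - 2u$.
The lower-order terms cancel, leaving the standard heat equation $u_{\tau} = \frac{1}{2}u_{ss}$.
Initial data for $u$: $u(s,0) = \theta(s,0) = 3 \sin(2 s) - 2 \sin(3 s) + 3 \sin(5 s)$. The boundary conditions carry over: $u(0,\tau) = u(\pi,\tau) = 0$.
Solve for $u$:
  Using separation of variables $u = X(s)G(\tau)$:
  Eigenfunctions: $\sin(ns)$, $n = 1, 2, 3, \ldots$
  General solution: $u(s, \tau) = \sum c_n \sin(ns) e^{-n^2 \tau/2}$
  Matching $u(s,0) = 3 \sin(2 s) - 2 \sin(3 s) + 3 \sin(5 s)$ term by term: $c_2=3, c_3=-2, c_5=3$.
Hence $u(s,\tau) = 3 e^{-2 \tau} \sin(2 s) - 2 e^{-9 \tau/2} \sin(3 s) + 3 e^{-25 \tau/2} \sin(5 s)$.
Transform back: $\theta(s,\tau) = e^{-2\tau}u(s,\tau)$.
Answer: $\theta(s, \tau) = 3 e^{-4 \tau} \sin(2 s) - 2 e^{-13 \tau/2} \sin(3 s) + 3 e^{-29 \tau/2} \sin(5 s)$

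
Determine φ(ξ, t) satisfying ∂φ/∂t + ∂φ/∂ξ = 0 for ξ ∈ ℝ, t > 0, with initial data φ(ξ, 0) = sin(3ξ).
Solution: By characteristics (dξ/dt = 1), φ(ξ,t) = f(ξ - t) with f = φ(·, 0).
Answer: φ(ξ, t) = -sin(3t - 3ξ)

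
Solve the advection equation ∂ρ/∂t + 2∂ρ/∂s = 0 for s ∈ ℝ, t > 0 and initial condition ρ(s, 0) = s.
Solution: By characteristics (ds/dt = 2), ρ(s,t) = f(s - 2t) with f = ρ(·, 0).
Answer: ρ(s, t) = s - 2t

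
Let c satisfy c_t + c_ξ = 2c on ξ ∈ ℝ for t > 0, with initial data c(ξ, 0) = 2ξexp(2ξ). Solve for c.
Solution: Substitute c = exp(2ξ)u.
Then c_ξ = exp(2ξ)(u_ξ + 2u), c_t = exp(2ξ)u_t; substituting and dividing by exp(2ξ), the lower-order terms cancel: u_t + u_ξ = 0 (standard advection equation).
Data for u: u(ξ,0) = exp(-2ξ)c(ξ,0) = 2ξ.
By characteristics (dξ/dt = 1), u(ξ,t) = f(ξ - t) with f = u(·, 0).
So u(ξ,t) = -2t + 2ξ, and c(ξ,t) = exp(2ξ)u(ξ,t).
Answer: c(ξ, t) = -2texp(2ξ) + 2ξexp(2ξ)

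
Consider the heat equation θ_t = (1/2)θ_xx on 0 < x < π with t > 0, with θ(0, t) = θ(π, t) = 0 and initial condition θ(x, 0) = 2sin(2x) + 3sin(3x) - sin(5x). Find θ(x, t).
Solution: Separating variables: θ = Σ c_n exp(-n²t/2) sin(nx). From θ(x,0) = 2sin(2x) + 3sin(3x) - sin(5x): c_2=2, c_3=3, c_5=-1.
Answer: θ(x, t) = 2exp(-2t)sin(2x) + 3exp(-9t/2)sin(3x) - exp(-25t/2)sin(5x)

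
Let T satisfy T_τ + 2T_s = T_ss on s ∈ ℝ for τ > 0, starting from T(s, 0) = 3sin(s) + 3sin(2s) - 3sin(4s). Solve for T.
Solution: Change to a moving frame: let η = s - 2τ, σ = τ and write T(s,τ) = u(η,σ).
By the chain rule T_τ = u_σ - 2u_η, T_s = u_η, T_ss = u_ηη.
Then T_τ + 2T_s = u_σ: the advection term cancels and the PDE becomes the heat equation u_σ = u_ηη on η ∈ ℝ.
Initial data: u(η,0) = T(η,0) = 3sin(η) + 3sin(2η) - 3sin(4η).
On η ∈ ℝ each mode satisfies (sin(nη))″ = -n² sin(nη), so exp(-n²σ) sin(nη) solves the heat equation; by superposition u(η,σ) = Σ c_n exp(-n²σ) sin(nη).
Reading off the coefficients: c_1=3, c_2=3, c_4=-3, so u(η,σ) = 3exp(-σ)sin(η) + 3exp(-4σ)sin(2η) - 3exp(-16σ)sin(4η).
Substituting back η = s - 2τ, σ = τ: T(s,τ) = u(s - 2τ, τ).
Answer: T(s, τ) = 3exp(-τ)sin(s - 2τ) + 3exp(-4τ)sin(2s - 4τ) - 3exp(-16τ)sin(4s - 8τ)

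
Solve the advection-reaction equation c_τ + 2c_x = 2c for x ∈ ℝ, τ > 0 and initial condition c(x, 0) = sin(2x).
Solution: Substitute c = exp(2τ)u, i.e. u = exp(-2τ)c.
By the product rule, c_τ = exp(2τ)(u_τ + 2u), c_x = exp(2τ)u_x.
Substituting into the PDE and dividing by exp(2τ): u_τ + 2u + 2u_x = 2u.
The lower-order terms cancel, leaving the standard advection equation u_τ + 2u_x = 0.
Initial data for u: u(x,0) = c(x,0) = sin(2x).
Solve for u:
  By method of characteristics (waves move right with speed 2):
  Along characteristics x - 2τ = const, u is constant, so u(x,τ) = f(x - 2τ) with f = u(·, 0).
Hence u(x,τ) = sin(2x - 4τ).
Transform back: c(x,τ) = exp(2τ)u(x,τ).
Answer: c(x, τ) = exp(2τ)sin(2x - 4τ)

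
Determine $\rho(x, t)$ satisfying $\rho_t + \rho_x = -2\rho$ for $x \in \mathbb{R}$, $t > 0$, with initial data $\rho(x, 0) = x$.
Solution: Substitute $\rho = e^{-2t}u$, i.e. $u = e^{2t}\rho$.
By the product rule, $\rho_t = e^{-2t}(u_t - 2u)$, $\rho_x = e^{-2t}u_x$.
Substituting into the PDE and dividing by $e^{-2t}$: $u_t - 2u + u_x = -2u$.
The lower-order terms cancel, leaving the standard advection equation $u_t + u_x = 0$.
Initial data for $u$: $u(x,0) = \rho(x,0) = x$.
Solve for $u$:
  By method of characteristics (waves move right with speed 1):
  Along characteristics $x - t =$ const, $u$ is constant, so $u(x,t) = f(x - t)$ with $f = u( \cdot , 0)$.
Hence $u(x,t) = - t + x$.
Transform back: $\rho(x,t) = e^{-2t}u(x,t)$.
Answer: $\rho(x, t) = - t e^{-2 t} + x e^{-2 t}$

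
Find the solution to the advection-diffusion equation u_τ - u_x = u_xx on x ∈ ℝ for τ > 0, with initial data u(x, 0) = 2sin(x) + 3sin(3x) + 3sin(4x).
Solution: Change to a moving frame: let η = x + τ, σ = τ and write u(x,τ) = w(η,σ).
By the chain rule u_τ = w_σ + w_η, u_x = w_η, u_xx = w_ηη.
Then u_τ - u_x = w_σ: the advection term cancels and the PDE becomes the heat equation w_σ = w_ηη on η ∈ ℝ.
Initial data: w(η,0) = u(η,0) = 2sin(η) + 3sin(3η) + 3sin(4η).
On η ∈ ℝ each mode satisfies (sin(nη))″ = -n² sin(nη), so exp(-n²σ) sin(nη) solves the heat equation; by superposition w(η,σ) = Σ c_n exp(-n²σ) sin(nη).
Reading off the coefficients: c_1=2, c_3=3, c_4=3, so w(η,σ) = 2exp(-σ)sin(η) + 3exp(-9σ)sin(3η) + 3exp(-16σ)sin(4η).
Substituting back η = x + τ, σ = τ: u(x,τ) = w(x + τ, τ).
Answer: u(x, τ) = 2exp(-τ)sin(x + τ) + 3exp(-9τ)sin(3x + 3τ) + 3exp(-16τ)sin(4x + 4τ)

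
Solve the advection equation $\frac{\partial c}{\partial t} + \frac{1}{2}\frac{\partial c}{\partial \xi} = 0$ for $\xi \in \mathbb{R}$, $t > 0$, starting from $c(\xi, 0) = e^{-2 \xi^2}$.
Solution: By characteristics ($d\xi/dt = 1/2$), $c(\xi,t) = f(\xi - \frac{1}{2}t)$ with $f = c( \cdot , 0)$.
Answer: $c(\xi, t) = e^{-2 (\xi - t/2)^2}$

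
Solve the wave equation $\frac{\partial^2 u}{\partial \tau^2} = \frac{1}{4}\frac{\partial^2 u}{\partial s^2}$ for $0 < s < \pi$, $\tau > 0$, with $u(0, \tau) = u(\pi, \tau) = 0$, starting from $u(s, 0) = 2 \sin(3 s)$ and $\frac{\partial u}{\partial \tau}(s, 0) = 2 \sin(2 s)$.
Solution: Separating variables: $u = \sum [A_n \cos(\omega_n \tau) + B_n \sin(\omega_n \tau)] \sin(ns)$, $\omega_n = n/2$. From ICs ($B_n$ = velocity coefficient / $\omega_n$): $A_3=2, B_2=2$.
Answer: $u(s, \tau) = 2 \sin(\tau) \sin(2 s) + 2 \sin(3 s) \cos(3 \tau/2)$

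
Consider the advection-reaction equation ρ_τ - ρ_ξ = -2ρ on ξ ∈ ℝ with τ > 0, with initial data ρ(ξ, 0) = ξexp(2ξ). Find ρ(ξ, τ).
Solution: Substitute ρ = exp(2ξ)u, i.e. u = exp(-2ξ)ρ.
By the product rule, ρ_ξ = exp(2ξ)(u_ξ + 2u), ρ_τ = exp(2ξ)u_τ.
Substituting into the PDE and dividing by exp(2ξ): u_τ - (u_ξ + 2u) = -2u.
The lower-order terms cancel, leaving the standard advection equation u_τ - u_ξ = 0.
Initial data for u: u(ξ,0) = exp(-2ξ)ρ(ξ,0) = ξ.
Solve for u:
  By method of characteristics (waves move left with speed 1):
  Along characteristics ξ + τ = const, u is constant, so u(ξ,τ) = f(ξ + τ) with f = u(·, 0).
Hence u(ξ,τ) = ξ + τ.
Transform back: ρ(ξ,τ) = exp(2ξ)u(ξ,τ).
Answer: ρ(ξ, τ) = ξexp(2ξ) + τexp(2ξ)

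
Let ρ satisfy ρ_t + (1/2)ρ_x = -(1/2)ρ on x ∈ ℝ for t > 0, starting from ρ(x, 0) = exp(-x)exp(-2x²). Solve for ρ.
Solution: Substitute ρ = exp(-x)u, i.e. u = exp(x)ρ.
By the product rule, ρ_x = exp(-x)(u_x - u), ρ_t = exp(-x)u_t.
Substituting into the PDE and dividing by exp(-x): u_t + (1/2)(u_x - u) = -(1/2)u.
The lower-order terms cancel, leaving the standard advection equation u_t + (1/2)u_x = 0.
Initial data for u: u(x,0) = exp(x)ρ(x,0) = exp(-2x²).
Solve for u:
  By method of characteristics (waves move right with speed 1/2):
  Along characteristics x - (1/2)t = const, u is constant, so u(x,t) = f(x - (1/2)t) with f = u(·, 0).
Hence u(x,t) = exp(-2(-t/2 + x)²).
Transform back: ρ(x,t) = exp(-x)u(x,t).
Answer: ρ(x, t) = exp(-x)exp(-2(-t/2 + x)²)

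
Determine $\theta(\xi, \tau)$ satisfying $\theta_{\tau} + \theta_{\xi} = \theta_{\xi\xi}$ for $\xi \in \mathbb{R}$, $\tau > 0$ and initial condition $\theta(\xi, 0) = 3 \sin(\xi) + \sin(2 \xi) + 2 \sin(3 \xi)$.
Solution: Change to a moving frame: let $\eta = \xi - \tau$, $\sigma = \tau$ and write $\theta(\xi,\tau) = u(\eta,\sigma)$.
By the chain rule $\theta_{\tau} = u_{\sigma} - u_{\eta}$, $\theta_{\xi} = u_{\eta}$, $\theta_{\xi\xi} = u_{\eta\eta}$.
Then $\theta_{\tau} + \theta_{\xi} = u_{\sigma}$: the advection term cancels and the PDE becomes the heat equation $u_{\sigma} = u_{\eta\eta}$ on $\eta \in \mathbb{R}$.
Initial data: $u(\eta,0) = \theta(\eta,0) = 3 \sin(\eta) + \sin(2 \eta) + 2 \sin(3 \eta)$.
On $\eta \in \mathbb{R}$ each mode satisfies $(\sin(n\eta))'' = -n^2 \sin(n\eta)$, so $e^{-n^2\sigma} \sin(n\eta)$ solves the heat equation; by superposition $u(\eta,\sigma) = \sum c_n e^{-n^2\sigma} \sin(n\eta)$.
Reading off the coefficients: $c_1=3, c_2=1, c_3=2$, so $u(\eta,\sigma) = 3 e^{-\sigma} \sin(\eta) + e^{-4 \sigma} \sin(2 \eta) + 2 e^{-9 \sigma} \sin(3 \eta)$.
Substituting back $\eta = \xi - \tau$, $\sigma = \tau$: $\theta(\xi,\tau) = u(\xi - \tau, \tau)$.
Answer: $\theta(\xi, \tau) = -3 e^{-\tau} \sin(\tau - \xi) -  e^{-4 \tau} \sin(2 \tau - 2 \xi) - 2 e^{-9 \tau} \sin(3 \tau - 3 \xi)$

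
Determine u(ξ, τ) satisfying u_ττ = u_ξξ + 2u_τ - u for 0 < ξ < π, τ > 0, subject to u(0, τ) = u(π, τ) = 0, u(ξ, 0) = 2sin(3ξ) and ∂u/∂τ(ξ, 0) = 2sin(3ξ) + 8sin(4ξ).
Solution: Substitute u = exp(τ)w.
Then u_τ = exp(τ)(w_τ + w), u_ττ = exp(τ)(w_ττ + 2w_τ + w), u_ξξ = exp(τ)w_ξξ; substituting and dividing by exp(τ), the lower-order terms cancel: w_ττ = w_ξξ (standard wave equation).
Data for w: w(ξ,0) = u(ξ,0) = 2sin(3ξ); w_τ(ξ,0) = u_τ(ξ,0) - u(ξ,0) = 8sin(4ξ). The boundary conditions carry over: w(0,τ) = w(π,τ) = 0.
Separating variables: w = Σ [A_n cos(ω_n τ) + B_n sin(ω_n τ)] sin(nξ), ω_n = n. From ICs (B_n = velocity coefficient / ω_n): A_3=2, B_4=2.
So w(ξ,τ) = 2sin(3ξ)cos(3τ) + 2sin(4ξ)sin(4τ), and u(ξ,τ) = exp(τ)w(ξ,τ).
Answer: u(ξ, τ) = 2exp(τ)sin(3ξ)cos(3τ) + 2exp(τ)sin(4ξ)sin(4τ)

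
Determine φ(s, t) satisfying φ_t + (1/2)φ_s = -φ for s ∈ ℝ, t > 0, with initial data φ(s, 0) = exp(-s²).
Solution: Substitute φ = exp(-t)u.
Then φ_t = exp(-t)(u_t - u), φ_s = exp(-t)u_s; substituting and dividing by exp(-t), the lower-order terms cancel: u_t + (1/2)u_s = 0 (standard advection equation).
Data for u: u(s,0) = φ(s,0) = exp(-s²).
By characteristics (ds/dt = 1/2), u(s,t) = f(s - (1/2)t) with f = u(·, 0).
So u(s,t) = exp(-(s - t/2)²), and φ(s,t) = exp(-t)u(s,t).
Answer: φ(s, t) = exp(-t)exp(-(s - t/2)²)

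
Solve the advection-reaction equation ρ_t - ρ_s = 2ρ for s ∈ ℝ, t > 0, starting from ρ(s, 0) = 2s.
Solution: Substitute ρ = exp(2t)u.
Then ρ_t = exp(2t)(u_t + 2u), ρ_s = exp(2t)u_s; substituting and dividing by exp(2t), the lower-order terms cancel: u_t - u_s = 0 (standard advection equation).
Data for u: u(s,0) = ρ(s,0) = 2s.
By characteristics (ds/dt = -1), u(s,t) = f(s + t) with f = u(·, 0).
So u(s,t) = 2s + 2t, and ρ(s,t) = exp(2t)u(s,t).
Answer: ρ(s, t) = 2sexp(2t) + 2texp(2t)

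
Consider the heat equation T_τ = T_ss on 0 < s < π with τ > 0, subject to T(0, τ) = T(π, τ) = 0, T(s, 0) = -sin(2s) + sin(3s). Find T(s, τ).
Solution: Using separation of variables T = X(s)G(τ):
Eigenfunctions: sin(ns), n = 1, 2, 3, ...
General solution: T(s, τ) = Σ c_n sin(ns) exp(-n² τ)
Matching T(s,0) = -sin(2s) + sin(3s) term by term: c_2=-1, c_3=1.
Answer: T(s, τ) = -exp(-4τ)sin(2s) + exp(-9τ)sin(3s)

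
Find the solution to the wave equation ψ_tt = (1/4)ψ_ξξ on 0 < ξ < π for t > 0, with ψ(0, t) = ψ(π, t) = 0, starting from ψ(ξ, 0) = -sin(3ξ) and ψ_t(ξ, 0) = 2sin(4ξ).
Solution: Using separation of variables ψ = X(ξ)T(t):
Eigenfunctions: sin(nξ), n = 1, 2, 3, ...
General solution: ψ(ξ, t) = Σ [A_n cos(n t/2) + B_n sin(n t/2)] sin(nξ)
From ψ(ξ,0) = -sin(3ξ): A_3=-1. From ψ_t(ξ,0) = 2sin(4ξ), using ψ_t(ξ,0) = Σ ω_n B_n sin(nξ) with ω_n = n/2: B_4 = 2/2 = 1.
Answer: ψ(ξ, t) = sin(2t)sin(4ξ) - sin(3ξ)cos(3t/2)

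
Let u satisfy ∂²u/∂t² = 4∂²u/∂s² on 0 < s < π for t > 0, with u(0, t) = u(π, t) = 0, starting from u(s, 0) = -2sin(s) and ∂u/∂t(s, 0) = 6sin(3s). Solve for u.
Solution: Separating variables: u = Σ [A_n cos(ω_n t) + B_n sin(ω_n t)] sin(ns), ω_n = 2n. From ICs (B_n = velocity coefficient / ω_n): A_1=-2, B_3=1.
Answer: u(s, t) = -2sin(s)cos(2t) + sin(3s)sin(6t)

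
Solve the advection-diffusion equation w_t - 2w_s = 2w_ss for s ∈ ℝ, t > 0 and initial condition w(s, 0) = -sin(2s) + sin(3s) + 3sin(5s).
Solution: Change to a moving frame: let η = s + 2t, σ = t and write w(s,t) = u(η,σ).
By the chain rule w_t = u_σ + 2u_η, w_s = u_η, w_ss = u_ηη.
Then w_t - 2w_s = u_σ: the advection term cancels and the PDE becomes the heat equation u_σ = 2u_ηη on η ∈ ℝ.
Initial data: u(η,0) = w(η,0) = -sin(2η) + sin(3η) + 3sin(5η).
On η ∈ ℝ each mode satisfies (sin(nη))″ = -n² sin(nη), so exp(-2n²σ) sin(nη) solves the heat equation; by superposition u(η,σ) = Σ c_n exp(-2n²σ) sin(nη).
Reading off the coefficients: c_2=-1, c_3=1, c_5=3, so u(η,σ) = -exp(-8σ)sin(2η) + exp(-18σ)sin(3η) + 3exp(-50σ)sin(5η).
Substituting back η = s + 2t, σ = t: w(s,t) = u(s + 2t, t).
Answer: w(s, t) = -exp(-8t)sin(2s + 4t) + exp(-18t)sin(3s + 6t) + 3exp(-50t)sin(5s + 10t)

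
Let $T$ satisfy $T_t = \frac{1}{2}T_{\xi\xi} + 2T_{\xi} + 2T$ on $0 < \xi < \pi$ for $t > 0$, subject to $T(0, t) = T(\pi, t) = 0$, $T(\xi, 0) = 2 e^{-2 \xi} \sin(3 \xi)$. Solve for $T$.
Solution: Substitute $T = e^{-2\xi}u$, i.e. $u = e^{2\xi}T$.
By the product rule, $T_{\xi} = e^{-2\xi}(u_{\xi} - 2u)$, $T_{\xi\xi} = e^{-2\xi}(u_{\xi\xi} - 4u_{\xi} + 4u)$, $T_t = e^{-2\xi}u_t$.
Substituting into the PDE and dividing by $e^{-2\xi}$: $u_t = \frac{1}{2}(u_{\xi\xi} - 4u_{\xi} + 4u) + 2(u_{\xi} - 2u) + 2u$.
The lower-order terms cancel, leaving the standard heat equation $u_t = \frac{1}{2}u_{\xi\xi}$.
Initial data for $u$: $u(\xi,0) = e^{2\xi}T(\xi,0) = 2 \sin(3 \xi)$. The boundary conditions carry over: $u(0,t) = u(\pi,t) = 0$.
Solve for $u$:
  Using separation of variables $u = X(\xi)G(t)$:
  Eigenfunctions: $\sin(n\xi)$, $n = 1, 2, 3, \ldots$
  General solution: $u(\xi, t) = \sum c_n \sin(n\xi) e^{-n^2 t/2}$
  Matching $u(\xi,0) = 2 \sin(3 \xi)$ term by term: $c_3=2$.
Hence $u(\xi,t) = 2 e^{-9 t/2} \sin(3 \xi)$.
Transform back: $T(\xi,t) = e^{-2\xi}u(\xi,t)$.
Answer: $T(\xi, t) = 2 e^{-2 \xi} e^{-9 t/2} \sin(3 \xi)$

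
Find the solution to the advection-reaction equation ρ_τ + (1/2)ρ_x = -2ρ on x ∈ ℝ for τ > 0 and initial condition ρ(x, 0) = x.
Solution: Substitute ρ = exp(-2τ)u.
Then ρ_τ = exp(-2τ)(u_τ - 2u), ρ_x = exp(-2τ)u_x; substituting and dividing by exp(-2τ), the lower-order terms cancel: u_τ + (1/2)u_x = 0 (standard advection equation).
Data for u: u(x,0) = ρ(x,0) = x.
By characteristics (dx/dτ = 1/2), u(x,τ) = f(x - (1/2)τ) with f = u(·, 0).
So u(x,τ) = x - (1/2)τ, and ρ(x,τ) = exp(-2τ)u(x,τ).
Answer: ρ(x, τ) = xexp(-2τ) - (1/2)τexp(-2τ)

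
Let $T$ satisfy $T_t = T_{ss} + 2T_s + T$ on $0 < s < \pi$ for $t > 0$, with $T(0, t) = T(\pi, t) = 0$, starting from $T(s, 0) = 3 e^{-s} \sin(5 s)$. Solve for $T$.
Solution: Substitute $T = e^{-s}u$, i.e. $u = e^{s}T$.
By the product rule, $T_s = e^{-s}(u_s - u)$, $T_{ss} = e^{-s}(u_{ss} - 2u_s + u)$, $T_t = e^{-s}u_t$.
Substituting into the PDE and dividing by $e^{-s}$: $u_t = (u_{ss} - 2u_s + u) + 2(u_s - u) + u$.
The lower-order terms cancel, leaving the standard heat equation $u_t = u_{ss}$.
Initial data for $u$: $u(s,0) = e^{s}T(s,0) = 3 \sin(5 s)$. The boundary conditions carry over: $u(0,t) = u(\pi,t) = 0$.
Solve for $u$:
  Using separation of variables $u = X(s)G(t)$:
  Eigenfunctions: $\sin(ns)$, $n = 1, 2, 3, \ldots$
  General solution: $u(s, t) = \sum c_n \sin(ns) e^{-n^2 t}$
  Matching $u(s,0) = 3 \sin(5 s)$ term by term: $c_5=3$.
Hence $u(s,t) = 3 e^{-25 t} \sin(5 s)$.
Transform back: $T(s,t) = e^{-s}u(s,t)$.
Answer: $T(s, t) = 3 e^{-s} e^{-25 t} \sin(5 s)$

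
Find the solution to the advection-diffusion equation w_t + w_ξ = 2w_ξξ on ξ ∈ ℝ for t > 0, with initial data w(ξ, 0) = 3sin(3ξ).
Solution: Moving frame: η = ξ - t, σ = t, w = u(η,σ), so w_t = u_σ - u_η and w_ξξ = u_ηη.
Hence w_t + w_ξ = u_σ and the PDE becomes the heat equation u_σ = 2u_ηη on η ∈ ℝ.
Initial data: u(η,0) = w(η,0) = 3sin(3η). Each mode sin(nη) decays as exp(-2n²σ) on ℝ, so u(η,σ) = Σ c_n exp(-2n²σ) sin(nη) with c_3=3: u(η,σ) = 3exp(-18σ)sin(3η).
Substituting back: w(ξ,t) = u(ξ - t, t).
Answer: w(ξ, t) = -3exp(-18t)sin(3t - 3ξ)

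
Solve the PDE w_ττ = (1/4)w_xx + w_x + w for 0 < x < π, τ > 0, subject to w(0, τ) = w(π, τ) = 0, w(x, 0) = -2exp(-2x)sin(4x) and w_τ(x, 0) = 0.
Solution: Substitute w = exp(-2x)u.
Then w_x = exp(-2x)(u_x - 2u), w_xx = exp(-2x)(u_xx - 4u_x + 4u), w_ττ = exp(-2x)u_ττ; substituting and dividing by exp(-2x), the lower-order terms cancel: u_ττ = (1/4)u_xx (standard wave equation).
Data for u: u(x,0) = exp(2x)w(x,0) = -2sin(4x); u_τ(x,0) = exp(2x)w_τ(x,0) = 0. The boundary conditions carry over: u(0,τ) = u(π,τ) = 0.
Separating variables: u = Σ [A_n cos(ω_n τ) + B_n sin(ω_n τ)] sin(nx), ω_n = n/2. From ICs: A_4=-2.
So u(x,τ) = -2sin(4x)cos(2τ), and w(x,τ) = exp(-2x)u(x,τ).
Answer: w(x, τ) = -2exp(-2x)sin(4x)cos(2τ)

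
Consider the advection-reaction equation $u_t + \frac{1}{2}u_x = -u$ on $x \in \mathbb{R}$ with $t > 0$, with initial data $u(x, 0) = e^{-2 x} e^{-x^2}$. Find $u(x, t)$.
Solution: Substitute $u = e^{-2x}w$, i.e. $w = e^{2x}u$.
By the product rule, $u_x = e^{-2x}(w_x - 2w)$, $u_t = e^{-2x}w_t$.
Substituting into the PDE and dividing by $e^{-2x}$: $w_t + \frac{1}{2}(w_x - 2w) = -w$.
The lower-order terms cancel, leaving the standard advection equation $w_t + \frac{1}{2}w_x = 0$.
Initial data for $w$: $w(x,0) = e^{2x}u(x,0) = e^{-x^2}$.
Solve for $w$:
  By method of characteristics (waves move right with speed 1/2):
  Along characteristics $x - \frac{1}{2}t =$ const, $w$ is constant, so $w(x,t) = f(x - \frac{1}{2}t)$ with $f = w( \cdot , 0)$.
Hence $w(x,t) = e^{-(-t/2 + x)^2}$.
Transform back: $u(x,t) = e^{-2x}w(x,t)$.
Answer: $u(x, t) = e^{-2 x} e^{-(-t/2 + x)^2}$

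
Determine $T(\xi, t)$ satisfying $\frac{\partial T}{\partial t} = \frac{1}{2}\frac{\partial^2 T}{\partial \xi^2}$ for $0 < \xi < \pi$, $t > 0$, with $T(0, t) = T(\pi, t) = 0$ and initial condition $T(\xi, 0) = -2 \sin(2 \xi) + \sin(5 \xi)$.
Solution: Using separation of variables $T = X(\xi)G(t)$:
Eigenfunctions: $\sin(n\xi)$, $n = 1, 2, 3, \ldots$
General solution: $T(\xi, t) = \sum c_n \sin(n\xi) e^{-n^2 t/2}$
Matching $T(\xi,0) = -2 \sin(2 \xi) + \sin(5 \xi)$ term by term: $c_2=-2, c_5=1$.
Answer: $T(\xi, t) = -2 e^{-2 t} \sin(2 \xi) + e^{-25 t/2} \sin(5 \xi)$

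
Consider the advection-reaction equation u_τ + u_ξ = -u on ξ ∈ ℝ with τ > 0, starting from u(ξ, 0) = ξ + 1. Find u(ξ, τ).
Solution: Substitute u = exp(-τ)w, i.e. w = exp(τ)u.
By the product rule, u_τ = exp(-τ)(w_τ - w), u_ξ = exp(-τ)w_ξ.
Substituting into the PDE and dividing by exp(-τ): w_τ - w + w_ξ = -w.
The lower-order terms cancel, leaving the standard advection equation w_τ + w_ξ = 0.
Initial data for w: w(ξ,0) = u(ξ,0) = ξ + 1.
Solve for w:
  By method of characteristics (waves move right with speed 1):
  Along characteristics ξ - τ = const, w is constant, so w(ξ,τ) = f(ξ - τ) with f = w(·, 0).
Hence w(ξ,τ) = ξ - τ + 1.
Transform back: u(ξ,τ) = exp(-τ)w(ξ,τ).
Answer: u(ξ, τ) = ξexp(-τ) - τexp(-τ) + exp(-τ)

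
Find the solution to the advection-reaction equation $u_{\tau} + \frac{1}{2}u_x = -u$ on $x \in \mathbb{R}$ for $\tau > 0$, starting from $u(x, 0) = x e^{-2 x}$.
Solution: Substitute $u = e^{-2x}w$.
Then $u_x = e^{-2x}(w_x - 2w)$, $u_{\tau} = e^{-2x}w_{\tau}$; substituting and dividing by $e^{-2x}$, the lower-order terms cancel: $w_{\tau} + \frac{1}{2}w_x = 0$ (standard advection equation).
Data for $w$: $w(x,0) = e^{2x}u(x,0) = x$.
By characteristics ($dx/d\tau = 1/2$), $w(x,\tau) = f(x - \frac{1}{2}\tau)$ with $f = w( \cdot , 0)$.
So $w(x,\tau) = x - \frac{1}{2} \tau$, and $u(x,\tau) = e^{-2x}w(x,\tau)$.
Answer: $u(x, \tau) = -\frac{1}{2} \tau e^{-2 x} + x e^{-2 x}$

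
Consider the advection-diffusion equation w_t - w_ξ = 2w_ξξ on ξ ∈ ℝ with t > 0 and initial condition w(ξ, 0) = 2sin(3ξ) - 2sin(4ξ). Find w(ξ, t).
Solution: Change to a moving frame: let η = ξ + t, σ = t and write w(ξ,t) = u(η,σ).
By the chain rule w_t = u_σ + u_η, w_ξ = u_η, w_ξξ = u_ηη.
Then w_t - w_ξ = u_σ: the advection term cancels and the PDE becomes the heat equation u_σ = 2u_ηη on η ∈ ℝ.
Initial data: u(η,0) = w(η,0) = 2sin(3η) - 2sin(4η).
On η ∈ ℝ each mode satisfies (sin(nη))″ = -n² sin(nη), so exp(-2n²σ) sin(nη) solves the heat equation; by superposition u(η,σ) = Σ c_n exp(-2n²σ) sin(nη).
Reading off the coefficients: c_3=2, c_4=-2, so u(η,σ) = 2exp(-18σ)sin(3η) - 2exp(-32σ)sin(4η).
Substituting back η = ξ + t, σ = t: w(ξ,t) = u(ξ + t, t).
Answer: w(ξ, t) = 2exp(-18t)sin(3t + 3ξ) - 2exp(-32t)sin(4t + 4ξ)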